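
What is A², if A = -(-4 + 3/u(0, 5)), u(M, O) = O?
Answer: 289/25 ≈ 11.560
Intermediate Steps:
A = 17/5 (A = -(-4 + 3/5) = -(-4 + 3*(⅕)) = -(-4 + ⅗) = -1*(-17/5) = 17/5 ≈ 3.4000)
A² = (17/5)² = 289/25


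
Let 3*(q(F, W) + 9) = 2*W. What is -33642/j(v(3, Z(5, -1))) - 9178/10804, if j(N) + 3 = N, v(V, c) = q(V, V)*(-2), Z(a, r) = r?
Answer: -181784563/59422 ≈ -3059.2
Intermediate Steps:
q(F, W) = -9 + 2*W/3 (q(F, W) = -9 + (2*W)/3 = -9 + 2*W/3)
v(V, c) = 18 - 4*V/3 (v(V, c) = (-9 + 2*V/3)*(-2) = 18 - 4*V/3)
j(N) = -3 + N
-33642/j(v(3, Z(5, -1))) - 9178/10804 = -33642/(-3 + (18 - 4/3*3)) - 9178/10804 = -33642/(-3 + (18 - 4)) - 9178*1/10804 = -33642/(-3 + 14) - 4589/5402 = -33642/11 - 4589/5402 = -181784563/59422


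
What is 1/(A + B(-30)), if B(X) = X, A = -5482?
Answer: -1/5512 ≈ -0.00018142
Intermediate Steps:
1/(A + B(-30)) = 1/(-5482 - 30) = 1/(-5512) = -1/5512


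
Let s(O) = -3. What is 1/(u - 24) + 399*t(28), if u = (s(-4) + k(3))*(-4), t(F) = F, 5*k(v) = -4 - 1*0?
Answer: 491563/44 ≈ 11172.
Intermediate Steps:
k(v) = -⅘ (k(v) = (-4 - 1*0)/5 = (-4 + 0)/5 = (⅕)*(-4) = -⅘)
u = 76/5 (u = (-3 - ⅘)*(-4) = -19/5*(-4) = 76/5 ≈ 15.200)
1/(u - 24) + 399*t(28) = 1/(76/5 - 24) + 399*28 = 1/(-44/5) + 11172 = -5/44 + 11172 = 491563/44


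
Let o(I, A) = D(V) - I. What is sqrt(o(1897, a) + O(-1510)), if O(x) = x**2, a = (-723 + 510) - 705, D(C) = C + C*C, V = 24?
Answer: sqrt(2278803) ≈ 1509.6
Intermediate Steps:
D(C) = C + C**2
a = -918 (a = -213 - 705 = -918)
o(I, A) = 600 - I (o(I, A) = 24*(1 + 24) - I = 24*25 - I = 600 - I)
sqrt(o(1897, a) + O(-1510)) = sqrt((600 - 1*1897) + (-1510)**2) = sqrt((600 - 1897) + 2280100) = sqrt(-1297 + 2280100) = sqrt(2278803)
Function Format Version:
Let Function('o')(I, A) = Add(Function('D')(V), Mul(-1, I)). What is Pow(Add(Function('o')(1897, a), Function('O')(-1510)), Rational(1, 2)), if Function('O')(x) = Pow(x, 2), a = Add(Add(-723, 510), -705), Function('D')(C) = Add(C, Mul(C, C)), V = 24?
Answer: Pow(2278803, Rational(1, 2)) ≈ 1509.6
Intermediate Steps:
Function('D')(C) = Add(C, Pow(C, 2))
a = -918 (a = Add(-213, -705) = -918)
Function('o')(I, A) = Add(600, Mul(-1, I)) (Function('o')(I, A) = Add(Mul(24, Add(1, 24)), Mul(-1, I)) = Add(Mul(24, 25), Mul(-1, I)) = Add(600, Mul(-1, I)))
Pow(Add(Function('o')(1897, a), Function('O')(-1510)), Rational(1, 2)) = Pow(Add(Add(600, Mul(-1, 1897)), Pow(-1510, 2)), Rational(1, 2)) = Pow(Add(Add(600, -1897), 2280100), Rational(1, 2)) = Pow(Add(-1297, 2280100), Rational(1, 2)) = Pow(2278803, Rational(1, 2))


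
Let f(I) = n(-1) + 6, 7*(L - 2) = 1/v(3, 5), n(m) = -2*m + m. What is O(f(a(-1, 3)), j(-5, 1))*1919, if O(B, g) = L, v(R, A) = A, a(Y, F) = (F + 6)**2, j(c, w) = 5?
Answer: 136249/35 ≈ 3892.8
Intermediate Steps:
a(Y, F) = (6 + F)**2
n(m) = -m
L = 71/35 (L = 2 + (1/7)/5 = 2 + (1/7)*(1/5) = 2 + 1/35 = 71/35 ≈ 2.0286)
f(I) = 7 (f(I) = -1*(-1) + 6 = 1 + 6 = 7)
O(B, g) = 71/35
O(f(a(-1, 3)), j(-5, 1))*1919 = (71/35)*1919 = 136249/35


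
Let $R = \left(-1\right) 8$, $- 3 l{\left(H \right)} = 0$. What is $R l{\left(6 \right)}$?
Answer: $0$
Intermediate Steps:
$l{\left(H \right)} = 0$ ($l{\left(H \right)} = \left(- \frac{1}{3}\right) 0 = 0$)
$R = -8$
$R l{\left(6 \right)} = \left(-8\right) 0 = 0$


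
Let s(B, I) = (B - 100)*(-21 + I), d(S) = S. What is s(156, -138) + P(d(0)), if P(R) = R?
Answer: -8904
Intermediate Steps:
s(B, I) = (-100 + B)*(-21 + I)
s(156, -138) + P(d(0)) = (2100 - 100*(-138) - 21*156 + 156*(-138)) + 0 = (2100 + 13800 - 3276 - 21528) + 0 = -8904 + 0 = -8904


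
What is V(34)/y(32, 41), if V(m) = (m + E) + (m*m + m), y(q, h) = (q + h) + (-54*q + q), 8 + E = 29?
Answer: -415/541 ≈ -0.76710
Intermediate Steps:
E = 21 (E = -8 + 29 = 21)
y(q, h) = h - 52*q (y(q, h) = (h + q) - 53*q = h - 52*q)
V(m) = 21 + m² + 2*m (V(m) = (m + 21) + (m*m + m) = (21 + m) + (m² + m) = (21 + m) + (m + m²) = 21 + m² + 2*m)
V(34)/y(32, 41) = (21 + 34² + 2*34)/(41 - 52*32) = (21 + 1156 + 68)/(41 - 1664) = 1245/(-1623) = 1245*(-1/1623) = -415/541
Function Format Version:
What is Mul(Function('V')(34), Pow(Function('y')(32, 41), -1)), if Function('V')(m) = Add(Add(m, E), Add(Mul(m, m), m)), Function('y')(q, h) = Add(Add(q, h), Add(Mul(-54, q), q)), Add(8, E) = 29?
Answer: Rational(-415, 541) ≈ -0.76710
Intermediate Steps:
E = 21 (E = Add(-8, 29) = 21)
Function('y')(q, h) = Add(h, Mul(-52, q)) (Function('y')(q, h) = Add(Add(h, q), Mul(-53, q)) = Add(h, Mul(-52, q)))
Function('V')(m) = Add(21, Pow(m, 2), Mul(2, m)) (Function('V')(m) = Add(Add(m, 21), Add(Mul(m, m), m)) = Add(Add(21, m), Add(Pow(m, 2), m)) = Add(Add(21, m), Add(m, Pow(m, 2))) = Add(21, Pow(m, 2), Mul(2, m)))
Mul(Function('V')(34), Pow(Function('y')(32, 41), -1)) = Mul(Add(21, Pow(34, 2), Mul(2, 34)), Pow(Add(41, Mul(-52, 32)), -1)) = Mul(Add(21, 1156, 68), Pow(Add(41, -1664), -1)) = Mul(1245, Pow(-1623, -1)) = Mul(1245, Rational(-1, 1623)) = Rational(-415, 541)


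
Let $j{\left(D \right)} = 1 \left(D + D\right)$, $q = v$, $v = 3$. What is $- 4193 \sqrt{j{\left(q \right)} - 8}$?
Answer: $- 4193 i \sqrt{2} \approx - 5929.8 i$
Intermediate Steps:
$q = 3$
$j{\left(D \right)} = 2 D$ ($j{\left(D \right)} = 1 \cdot 2 D = 2 D$)
$- 4193 \sqrt{j{\left(q \right)} - 8} = - 4193 \sqrt{2 \cdot 3 - 8} = - 4193 \sqrt{6 - 8} = - 4193 \sqrt{-2} = - 4193 i \sqrt{2}$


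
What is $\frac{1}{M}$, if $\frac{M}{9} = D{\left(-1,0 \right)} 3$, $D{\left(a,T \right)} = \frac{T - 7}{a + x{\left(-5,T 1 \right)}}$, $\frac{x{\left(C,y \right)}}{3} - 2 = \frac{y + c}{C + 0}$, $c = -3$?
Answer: $- \frac{34}{945} \approx -0.035979$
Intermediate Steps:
$x{\left(C,y \right)} = 6 + \frac{3 \left(-3 + y\right)}{C}$ ($x{\left(C,y \right)} = 6 + 3 \frac{y - 3}{C + 0} = 6 + 3 \frac{-3 + y}{C} = 6 + \frac{3 \left(-3 + y\right)}{C}$)
$D{\left(a,T \right)} = \frac{-7 + T}{\frac{39}{5} + a - \frac{3 T}{5}}$ ($D{\left(a,T \right)} = \frac{T - 7}{a + \frac{3 \left(-3 + T 1 + 2 \left(-5\right)\right)}{-5}} = \frac{-7 + T}{a + 3 \left(- \frac{1}{5}\right) \left(-3 + T - 10\right)} = \frac{-7 + T}{a + 3 \left(- \frac{1}{5}\right) \left(-13 + T\right)} = \frac{-7 + T}{a - \left(- \frac{39}{5} + \frac{3 T}{5}\right)} = \frac{-7 + T}{\frac{39}{5} + a - \frac{3 T}{5}}$)
$M = - \frac{945}{34}$ ($M = 9 \frac{5 \left(-7 + 0\right)}{39 - 0 + 5 \left(-1\right)} 3 = 9 \cdot 5 \frac{1}{39 + 0 - 5} \left(-7\right) 3 = 9 \cdot 5 \cdot \frac{1}{34} \left(-7\right) 3 = 9 \left(\left(- \frac{35}{34}\right) 3\right) = 9 \left(- \frac{105}{34}\right) = - \frac{945}{34} \approx -27.794$)
$\frac{1}{M} = \frac{1}{- \frac{945}{34}} = - \frac{34}{945}$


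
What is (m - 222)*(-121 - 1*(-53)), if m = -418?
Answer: 43520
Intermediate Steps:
(m - 222)*(-121 - 1*(-53)) = (-418 - 222)*(-121 - 1*(-53)) = -640*(-121 + 53) = -640*(-68) = 43520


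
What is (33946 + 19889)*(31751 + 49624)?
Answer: 4380823125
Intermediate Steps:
(33946 + 19889)*(31751 + 49624) = 53835*81375 = 4380823125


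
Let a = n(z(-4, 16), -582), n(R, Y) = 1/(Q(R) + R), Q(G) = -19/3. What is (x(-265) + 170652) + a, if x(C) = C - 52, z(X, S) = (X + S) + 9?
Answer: 7494743/44 ≈ 1.7034e+5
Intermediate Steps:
z(X, S) = 9 + S + X (z(X, S) = (S + X) + 9 = 9 + S + X)
x(C) = -52 + C
Q(G) = -19/3 (Q(G) = -19*⅓ = -19/3)
n(R, Y) = 1/(-19/3 + R)
a = 3/44 (a = 3/(-19 + 3*(9 + 16 - 4)) = 3/(-19 + 3*21) = 3/(-19 + 63) = 3/44 ≈ 0.068182)
(x(-265) + 170652) + a = ((-52 - 265) + 170652) + 3/44 = (-317 + 170652) + 3/44 = 170335 + 3/44 = 7494743/44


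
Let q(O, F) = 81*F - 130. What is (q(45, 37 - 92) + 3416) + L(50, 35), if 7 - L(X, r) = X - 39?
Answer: -1173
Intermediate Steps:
L(X, r) = 46 - X (L(X, r) = 7 - (X - 39) = 7 - (-39 + X) = 7 + (39 - X) = 46 - X)
q(O, F) = -130 + 81*F
(q(45, 37 - 92) + 3416) + L(50, 35) = ((-130 + 81*(37 - 92)) + 3416) + (46 - 1*50) = ((-130 + 81*(-55)) + 3416) + (46 - 50) = ((-130 - 4455) + 3416) - 4 = (-4585 + 3416) - 4 = -1169 - 4 = -1173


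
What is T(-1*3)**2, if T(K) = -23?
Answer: 529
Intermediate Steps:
T(-1*3)**2 = (-23)**2 = 529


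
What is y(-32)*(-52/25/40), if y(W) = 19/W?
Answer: 247/8000 ≈ 0.030875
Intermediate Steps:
y(-32)*(-52/25/40) = (19/(-32))*(-52/25/40) = (19*(-1/32))*(-52*1/25*(1/40)) = -(-247)/(200*40) = -19/32*(-13/250) = 247/8000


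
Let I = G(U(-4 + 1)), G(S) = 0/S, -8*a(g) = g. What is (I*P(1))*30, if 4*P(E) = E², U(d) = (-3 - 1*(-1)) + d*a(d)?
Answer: 0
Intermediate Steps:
a(g) = -g/8
U(d) = -2 - d²/8 (U(d) = (-3 - 1*(-1)) + d*(-d/8) = (-3 + 1) - d²/8 = -2 - d²/8)
P(E) = E²/4
G(S) = 0
I = 0
(I*P(1))*30 = (0*((¼)*1²))*30 = (0*((¼)*1))*30 = (0*(¼))*30 = 0*30 = 0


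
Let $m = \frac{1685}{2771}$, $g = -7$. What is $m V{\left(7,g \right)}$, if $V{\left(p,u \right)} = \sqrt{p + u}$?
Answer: $0$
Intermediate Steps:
$m = \frac{1685}{2771}$ ($m = 1685 \cdot \frac{1}{2771} = \frac{1685}{2771} \approx 0.60808$)
$m V{\left(7,g \right)} = \frac{1685 \sqrt{7 - 7}}{2771} = \frac{1685 \sqrt{0}}{2771} = \frac{1685}{2771} \cdot 0 = 0$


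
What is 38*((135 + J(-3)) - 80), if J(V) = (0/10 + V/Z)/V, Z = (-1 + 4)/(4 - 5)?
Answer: 6232/3 ≈ 2077.3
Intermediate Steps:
Z = -3 (Z = 3/(-1) = 3*(-1) = -3)
J(V) = -⅓ (J(V) = (0/10 + V/(-3))/V = (0*(⅒) + V*(-⅓))/V = (0 - V/3)/V = (-V/3)/V = -⅓)
38*((135 + J(-3)) - 80) = 38*((135 - ⅓) - 80) = 38*(404/3 - 80) = 38*(164/3) = 6232/3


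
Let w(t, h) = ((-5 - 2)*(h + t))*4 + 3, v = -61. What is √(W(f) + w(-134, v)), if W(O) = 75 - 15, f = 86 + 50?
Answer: √5523 ≈ 74.317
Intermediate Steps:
w(t, h) = 3 - 28*h - 28*t (w(t, h) = -7*(h + t)*4 + 3 = (-7*h - 7*t)*4 + 3 = (-28*h - 28*t) + 3 = 3 - 28*h - 28*t)
f = 136
W(O) = 60
√(W(f) + w(-134, v)) = √(60 + (3 - 28*(-61) - 28*(-134))) = √(60 + (3 + 1708 + 3752)) = √(60 + 5463) = √5523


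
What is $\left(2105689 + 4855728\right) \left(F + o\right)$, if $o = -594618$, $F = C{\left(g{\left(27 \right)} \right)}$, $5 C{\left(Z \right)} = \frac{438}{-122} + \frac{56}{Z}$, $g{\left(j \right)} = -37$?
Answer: $- \frac{46713026977634633}{11285} \approx -4.1394 \cdot 10^{12}$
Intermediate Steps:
$C{\left(Z \right)} = - \frac{219}{305} + \frac{56}{5 Z}$ ($C{\left(Z \right)} = \frac{\frac{438}{-122} + \frac{56}{Z}}{5} = \frac{438 \left(- \frac{1}{122}\right) + \frac{56}{Z}}{5} = \frac{- \frac{219}{61} + \frac{56}{Z}}{5} = - \frac{219}{305} + \frac{56}{5 Z}$)
$F = - \frac{11519}{11285}$ ($F = \frac{3416 - -8103}{305 \left(-37\right)} = \frac{1}{305} \left(- \frac{1}{37}\right) \left(3416 + 8103\right) = \frac{1}{305} \left(- \frac{1}{37}\right) 11519 = - \frac{11519}{11285} \approx -1.0207$)
$\left(2105689 + 4855728\right) \left(F + o\right) = \left(2105689 + 4855728\right) \left(- \frac{11519}{11285} - 594618\right) = 6961417 \left(- \frac{6710275649}{11285}\right) = - \frac{46713026977634633}{11285}$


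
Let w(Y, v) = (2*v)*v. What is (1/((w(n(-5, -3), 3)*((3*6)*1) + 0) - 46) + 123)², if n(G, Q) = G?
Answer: 1169298025/77284 ≈ 15130.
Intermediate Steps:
w(Y, v) = 2*v²
(1/((w(n(-5, -3), 3)*((3*6)*1) + 0) - 46) + 123)² = (1/(((2*3²)*((3*6)*1) + 0) - 46) + 123)² = (1/(((2*9)*(18*1) + 0) - 46) + 123)² = (1/((18*18 + 0) - 46) + 123)² = (1/((324 + 0) - 46) + 123)² = (1/(324 - 46) + 123)² = (1/278 + 123)² = (34195/278)² = 1169298025/77284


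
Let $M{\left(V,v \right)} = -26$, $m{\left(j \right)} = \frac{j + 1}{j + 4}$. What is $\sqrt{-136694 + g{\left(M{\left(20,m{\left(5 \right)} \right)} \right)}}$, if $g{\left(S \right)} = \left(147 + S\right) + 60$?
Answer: $i \sqrt{136513} \approx 369.48 i$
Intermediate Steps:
$m{\left(j \right)} = \frac{1 + j}{4 + j}$
$g{\left(S \right)} = 207 + S$
$\sqrt{-136694 + g{\left(M{\left(20,m{\left(5 \right)} \right)} \right)}} = \sqrt{-136694 + \left(207 - 26\right)} = \sqrt{-136694 + 181} = \sqrt{-136513} = i \sqrt{136513}$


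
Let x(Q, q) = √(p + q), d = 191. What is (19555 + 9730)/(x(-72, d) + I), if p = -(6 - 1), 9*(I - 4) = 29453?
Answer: 1554453657/173917211 - 474417*√186/173917211 ≈ 8.9007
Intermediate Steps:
I = 29489/9 (I = 4 + (⅑)*29453 = 4 + 29453/9 = 29489/9 ≈ 3276.6)
p = -5 (p = -1*5 = -5)
x(Q, q) = √(-5 + q)
(19555 + 9730)/(x(-72, d) + I) = (19555 + 9730)/(√(-5 + 191) + 29489/9) = 29285/(√186 + 29489/9) = 29285/(29489/9 + √186)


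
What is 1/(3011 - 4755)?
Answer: -1/1744 ≈ -0.00057339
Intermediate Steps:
1/(3011 - 4755) = 1/(-1744) = -1/1744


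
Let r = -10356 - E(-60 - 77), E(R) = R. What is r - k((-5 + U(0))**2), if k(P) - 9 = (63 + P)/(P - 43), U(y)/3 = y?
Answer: -92008/9 ≈ -10223.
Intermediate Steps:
U(y) = 3*y
r = -10219 (r = -10356 - (-60 - 77) = -10356 - 1*(-137) = -10356 + 137 = -10219)
k(P) = 9 + (63 + P)/(-43 + P) (k(P) = 9 + (63 + P)/(P - 43) = 9 + (63 + P)/(-43 + P))
r - k((-5 + U(0))**2) = -10219 - 2*(-162 + 5*(-5 + 3*0)**2)/(-43 + (-5 + 3*0)**2) = -10219 - 2*(-162 + 5*(-5 + 0)**2)/(-43 + (-5 + 0)**2) = -10219 - 2*(-162 + 5*(-5)**2)/(-43 + (-5)**2) = -10219 - 2*(-162 + 5*25)/(-43 + 25) = -10219 - 2*(-162 + 125)/(-18) = -10219 - 2*(-1)*(-37)/18 = -10219 - 1*37/9 = -10219 - 37/9 = -92008/9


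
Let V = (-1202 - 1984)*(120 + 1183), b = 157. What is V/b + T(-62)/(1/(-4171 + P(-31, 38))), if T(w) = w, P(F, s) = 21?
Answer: 36244742/157 ≈ 2.3086e+5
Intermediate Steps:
V = -4151358 (V = -3186*1303 = -4151358)
V/b + T(-62)/(1/(-4171 + P(-31, 38))) = -4151358/157 - 62/(1/(-4171 + 21)) = -4151358*1/157 - 62/(1/(-4150)) = -4151358/157 - 62/(-1/4150) = -4151358/157 - 62*(-4150) = -4151358/157 + 257300 = 36244742/157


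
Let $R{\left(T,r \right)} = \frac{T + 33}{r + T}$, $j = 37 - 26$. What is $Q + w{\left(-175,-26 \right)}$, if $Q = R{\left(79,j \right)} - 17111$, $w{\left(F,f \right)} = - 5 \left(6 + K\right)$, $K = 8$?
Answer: $- \frac{773089}{45} \approx -17180.0$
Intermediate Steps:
$j = 11$ ($j = 37 - 26 = 11$)
$R{\left(T,r \right)} = \frac{33 + T}{T + r}$
$w{\left(F,f \right)} = -70$ ($w{\left(F,f \right)} = - 5 \left(6 + 8\right) = \left(-5\right) 14 = -70$)
$Q = - \frac{769939}{45}$ ($Q = \frac{33 + 79}{79 + 11} - 17111 = \frac{1}{90} \cdot 112 - 17111 = \frac{56}{45} - 17111 = - \frac{769939}{45} \approx -17110.0$)
$Q + w{\left(-175,-26 \right)} = - \frac{769939}{45} - 70 = - \frac{773089}{45}$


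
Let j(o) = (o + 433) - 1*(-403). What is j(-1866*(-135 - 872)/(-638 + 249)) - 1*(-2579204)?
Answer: 1001756498/389 ≈ 2.5752e+6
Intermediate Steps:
j(o) = 836 + o (j(o) = (433 + o) + 403 = 836 + o)
j(-1866*(-135 - 872)/(-638 + 249)) - 1*(-2579204) = (836 - 1866*(-135 - 872)/(-638 + 249)) - 1*(-2579204) = (836 - 1866/((-389/(-1007)))) + 2579204 = (836 - 1866/((-389*(-1/1007)))) + 2579204 = (836 - 1866/389/1007) + 2579204 = (836 - 1866*1007/389) + 2579204 = (836 - 1879062/389) + 2579204 = -1553858/389 + 2579204 = 1001756498/389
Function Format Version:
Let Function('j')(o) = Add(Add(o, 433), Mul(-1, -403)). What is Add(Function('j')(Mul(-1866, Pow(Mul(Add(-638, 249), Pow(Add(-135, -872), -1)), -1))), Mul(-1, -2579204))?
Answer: Rational(1001756498, 389) ≈ 2.5752e+6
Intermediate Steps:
Function('j')(o) = Add(836, o) (Function('j')(o) = Add(Add(433, o), 403) = Add(836, o))
Add(Function('j')(Mul(-1866, Pow(Mul(Add(-638, 249), Pow(Add(-135, -872), -1)), -1))), Mul(-1, -2579204)) = Add(Add(836, Mul(-1866, Pow(Mul(Add(-638, 249), Pow(Add(-135, -872), -1)), -1))), Mul(-1, -2579204)) = Add(Add(836, Mul(-1866, Pow(Mul(-389, Pow(-1007, -1)), -1))), 2579204) = Add(Add(836, Mul(-1866, Pow(Mul(-389, Rational(-1, 1007)), -1))), 2579204) = Add(Add(836, Mul(-1866, Pow(Rational(389, 1007), -1))), 2579204) = Add(Add(836, Mul(-1866, Rational(1007, 389))), 2579204) = Add(Add(836, Rational(-1879062, 389)), 2579204) = Add(Rational(-1553858, 389), 2579204) = Rational(1001756498, 389)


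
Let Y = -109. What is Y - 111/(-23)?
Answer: -2396/23 ≈ -104.17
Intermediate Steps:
Y - 111/(-23) = -109 - 111/(-23) = -109 - 111*(-1/23) = -109 + 111/23 = -2396/23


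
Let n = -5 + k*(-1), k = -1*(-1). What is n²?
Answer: 36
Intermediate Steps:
k = 1
n = -6 (n = -5 + 1*(-1) = -5 - 1 = -6)
n² = (-6)² = 36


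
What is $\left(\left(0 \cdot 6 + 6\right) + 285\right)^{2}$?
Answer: $84681$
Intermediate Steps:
$\left(\left(0 \cdot 6 + 6\right) + 285\right)^{2} = \left(\left(0 + 6\right) + 285\right)^{2} = \left(6 + 285\right)^{2} = 291^{2} = 84681$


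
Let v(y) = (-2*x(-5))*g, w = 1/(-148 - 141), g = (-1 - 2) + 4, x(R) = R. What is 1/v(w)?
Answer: 1/10 ≈ 0.10000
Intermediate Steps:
g = 1 (g = -3 + 4 = 1)
w = -1/289 (w = 1/(-289) = -1/289 ≈ -0.0034602)
v(y) = 10 (v(y) = -2*(-5)*1 = 10*1 = 10)
1/v(w) = 1/10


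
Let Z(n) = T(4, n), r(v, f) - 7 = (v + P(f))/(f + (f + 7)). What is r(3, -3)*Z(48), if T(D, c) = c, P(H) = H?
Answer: 336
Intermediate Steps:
r(v, f) = 7 + (f + v)/(7 + 2*f) (r(v, f) = 7 + (v + f)/(f + (f + 7)) = 7 + (f + v)/(f + (7 + f)) = 7 + (f + v)/(7 + 2*f))
Z(n) = n
r(3, -3)*Z(48) = ((49 + 3 + 15*(-3))/(7 + 2*(-3)))*48 = ((49 + 3 - 45)/(7 - 6))*48 = (7/1)*48 = (1*7)*48 = 7*48 = 336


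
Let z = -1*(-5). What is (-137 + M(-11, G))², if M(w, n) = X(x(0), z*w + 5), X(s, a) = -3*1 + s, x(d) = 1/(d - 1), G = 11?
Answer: 19881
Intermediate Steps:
x(d) = 1/(-1 + d)
z = 5
X(s, a) = -3 + s
M(w, n) = -4 (M(w, n) = -3 + 1/(-1 + 0) = -3 + 1/(-1) = -3 - 1 = -4)
(-137 + M(-11, G))² = (-137 - 4)² = (-141)² = 19881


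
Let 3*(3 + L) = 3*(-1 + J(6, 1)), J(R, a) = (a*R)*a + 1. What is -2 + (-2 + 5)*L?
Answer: 7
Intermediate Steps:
J(R, a) = 1 + R*a² (J(R, a) = (R*a)*a + 1 = R*a² + 1 = 1 + R*a²)
L = 3 (L = -3 + (3*(-1 + (1 + 6*1²)))/3 = -3 + (3*(-1 + (1 + 6*1)))/3 = -3 + (3*(-1 + (1 + 6)))/3 = -3 + (3*(-1 + 7))/3 = -3 + (3*6)/3 = -3 + (⅓)*18 = -3 + 6 = 3)
-2 + (-2 + 5)*L = -2 + (-2 + 5)*3 = -2 + 3*3 = -2 + 9 = 7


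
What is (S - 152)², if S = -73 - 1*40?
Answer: 70225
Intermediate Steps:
S = -113 (S = -73 - 40 = -113)
(S - 152)² = (-113 - 152)² = (-265)² = 70225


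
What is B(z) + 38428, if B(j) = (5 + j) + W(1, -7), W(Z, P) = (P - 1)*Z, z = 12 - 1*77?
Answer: 38360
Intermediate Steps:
z = -65 (z = 12 - 77 = -65)
W(Z, P) = Z*(-1 + P) (W(Z, P) = (-1 + P)*Z = Z*(-1 + P))
B(j) = -3 + j (B(j) = (5 + j) + 1*(-1 - 7) = (5 + j) + 1*(-8) = (5 + j) - 8 = -3 + j)
B(z) + 38428 = (-3 - 65) + 38428 = -68 + 38428 = 38360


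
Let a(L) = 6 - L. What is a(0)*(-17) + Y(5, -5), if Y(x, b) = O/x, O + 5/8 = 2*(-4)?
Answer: -4149/40 ≈ -103.72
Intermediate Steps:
O = -69/8 (O = -5/8 + 2*(-4) = -5/8 - 8 = -69/8 ≈ -8.6250)
Y(x, b) = -69/(8*x)
a(0)*(-17) + Y(5, -5) = (6 - 1*0)*(-17) - 69/8/5 = (6 + 0)*(-17) - 69/8*1/5 = 6*(-17) - 69/40 = -102 - 69/40 = -4149/40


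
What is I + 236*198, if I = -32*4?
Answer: 46600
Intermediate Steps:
I = -128
I + 236*198 = -128 + 236*198 = -128 + 46728 = 46600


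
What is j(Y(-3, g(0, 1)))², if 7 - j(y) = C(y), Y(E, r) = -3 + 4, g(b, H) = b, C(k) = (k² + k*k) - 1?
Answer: 36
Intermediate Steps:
C(k) = -1 + 2*k² (C(k) = (k² + k²) - 1 = 2*k² - 1 = -1 + 2*k²)
Y(E, r) = 1
j(y) = 8 - 2*y² (j(y) = 7 - (-1 + 2*y²) = 7 + (1 - 2*y²) = 8 - 2*y²)
j(Y(-3, g(0, 1)))² = (8 - 2*1²)² = (8 - 2*1)² = (8 - 2)² = 6² = 36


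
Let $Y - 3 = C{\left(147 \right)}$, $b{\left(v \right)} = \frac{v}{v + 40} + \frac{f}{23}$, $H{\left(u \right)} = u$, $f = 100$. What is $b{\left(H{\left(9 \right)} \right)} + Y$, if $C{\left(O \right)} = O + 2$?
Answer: $\frac{176411}{1127} \approx 156.53$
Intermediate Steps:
$b{\left(v \right)} = \frac{100}{23} + \frac{v}{40 + v}$ ($b{\left(v \right)} = \frac{v}{v + 40} + \frac{100}{23} = \frac{v}{40 + v} + 100 \cdot \frac{1}{23} = \frac{v}{40 + v} + \frac{100}{23} = \frac{100}{23} + \frac{v}{40 + v}$)
$C{\left(O \right)} = 2 + O$
$Y = 152$ ($Y = 3 + \left(2 + 147\right) = 3 + 149 = 152$)
$b{\left(H{\left(9 \right)} \right)} + Y = \frac{4000 + 123 \cdot 9}{23 \left(40 + 9\right)} + 152 = \frac{4000 + 1107}{23 \cdot 49} + 152 = \frac{1}{23} \cdot \frac{1}{49} \cdot 5107 + 152 = \frac{5107}{1127} + 152 = \frac{176411}{1127}$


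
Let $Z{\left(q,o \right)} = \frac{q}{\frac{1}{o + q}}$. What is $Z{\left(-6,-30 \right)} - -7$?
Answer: $223$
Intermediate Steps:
$Z{\left(q,o \right)} = q \left(o + q\right)$
$Z{\left(-6,-30 \right)} - -7 = - 6 \left(-30 - 6\right) - -7 = \left(-6\right) \left(-36\right) + 7 = 216 + 7 = 223$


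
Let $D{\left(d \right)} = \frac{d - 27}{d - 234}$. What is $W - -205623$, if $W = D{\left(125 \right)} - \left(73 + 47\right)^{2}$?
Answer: $\frac{20843209}{109} \approx 1.9122 \cdot 10^{5}$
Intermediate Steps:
$D{\left(d \right)} = \frac{-27 + d}{-234 + d}$
$W = - \frac{1569698}{109}$ ($W = \frac{-27 + 125}{-234 + 125} - \left(73 + 47\right)^{2} = \frac{1}{-109} \cdot 98 - 120^{2} = \left(- \frac{1}{109}\right) 98 - 14400 = - \frac{98}{109} - 14400 = - \frac{1569698}{109} \approx -14401.0$)
$W - -205623 = - \frac{1569698}{109} - -205623 = - \frac{1569698}{109} + 205623 = \frac{20843209}{109}$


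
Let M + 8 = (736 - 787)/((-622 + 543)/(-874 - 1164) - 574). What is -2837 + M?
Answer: -1109262149/389911 ≈ -2844.9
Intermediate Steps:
M = -3084642/389911 (M = -8 + (736 - 787)/((-622 + 543)/(-874 - 1164) - 574) = -8 - 51/(-79/(-2038) - 574) = -8 - 51/(-79*(-1/2038) - 574) = -8 - 51/(79/2038 - 574) = -8 - 51/(-1169733/2038) = -8 - 51*(-2038/1169733) = -8 + 34646/389911 = -3084642/389911 ≈ -7.9111)
-2837 + M = -2837 - 3084642/389911 = -1109262149/389911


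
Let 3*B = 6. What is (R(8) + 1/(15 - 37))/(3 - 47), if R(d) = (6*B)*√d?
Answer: 1/968 - 6*√2/11 ≈ -0.77036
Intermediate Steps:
B = 2 (B = (⅓)*6 = 2)
R(d) = 12*√d (R(d) = (6*2)*√d = 12*√d)
(R(8) + 1/(15 - 37))/(3 - 47) = (12*√8 + 1/(15 - 37))/(3 - 47) = (12*(2*√2) + 1/(-22))/(-44) = (24*√2 - 1/22)*(-1/44) = (-1/22 + 24*√2)*(-1/44) = 1/968 - 6*√2/11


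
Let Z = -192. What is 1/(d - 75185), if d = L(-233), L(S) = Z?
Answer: -1/75377 ≈ -1.3267e-5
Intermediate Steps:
L(S) = -192
d = -192
1/(d - 75185) = 1/(-192 - 75185) = 1/(-75377) = -1/75377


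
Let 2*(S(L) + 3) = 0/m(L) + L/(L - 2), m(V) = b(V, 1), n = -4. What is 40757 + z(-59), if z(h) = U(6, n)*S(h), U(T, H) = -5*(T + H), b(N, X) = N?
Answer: 2487712/61 ≈ 40782.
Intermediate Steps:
m(V) = V
S(L) = -3 + L/(2*(-2 + L)) (S(L) = -3 + (0/L + L/(L - 2))/2 = -3 + (0 + L/(-2 + L))/2 = -3 + (L/(-2 + L))/2 = -3 + L/(2*(-2 + L)))
U(T, H) = -5*H - 5*T (U(T, H) = -5*(H + T) = -5*H - 5*T)
z(h) = -5*(12 - 5*h)/(-2 + h) (z(h) = (-5*(-4) - 5*6)*((12 - 5*h)/(2*(-2 + h))) = (20 - 30)*((12 - 5*h)/(2*(-2 + h))) = -5*(12 - 5*h)/(-2 + h))
40757 + z(-59) = 40757 + 5*(-12 + 5*(-59))/(-2 - 59) = 40757 + 5*(-12 - 295)/(-61) = 40757 + 5*(-1/61)*(-307) = 40757 + 1535/61 = 2487712/61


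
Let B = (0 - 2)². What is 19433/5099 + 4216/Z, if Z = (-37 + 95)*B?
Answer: 3250730/147871 ≈ 21.984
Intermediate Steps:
B = 4 (B = (-2)² = 4)
Z = 232 (Z = (-37 + 95)*4 = 58*4 = 232)
19433/5099 + 4216/Z = 19433/5099 + 4216/232 = 19433*(1/5099) + 4216*(1/232) = 19433/5099 + 527/29 = 3250730/147871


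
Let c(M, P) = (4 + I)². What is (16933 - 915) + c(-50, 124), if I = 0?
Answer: 16034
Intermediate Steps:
c(M, P) = 16 (c(M, P) = (4 + 0)² = 4² = 16)
(16933 - 915) + c(-50, 124) = (16933 - 915) + 16 = 16018 + 16 = 16034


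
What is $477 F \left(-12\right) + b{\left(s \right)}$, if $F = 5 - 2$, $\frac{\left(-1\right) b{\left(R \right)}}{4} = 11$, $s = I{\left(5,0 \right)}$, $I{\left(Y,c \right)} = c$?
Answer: $-17216$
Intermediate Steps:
$s = 0$
$b{\left(R \right)} = -44$ ($b{\left(R \right)} = \left(-4\right) 11 = -44$)
$F = 3$ ($F = 5 - 2 = 3$)
$477 F \left(-12\right) + b{\left(s \right)} = 477 \cdot 3 \left(-12\right) - 44 = 477 \left(-36\right) - 44 = -17172 - 44 = -17216$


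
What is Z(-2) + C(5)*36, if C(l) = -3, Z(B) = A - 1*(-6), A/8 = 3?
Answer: -78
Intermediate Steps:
A = 24 (A = 8*3 = 24)
Z(B) = 30 (Z(B) = 24 - 1*(-6) = 24 + 6 = 30)
Z(-2) + C(5)*36 = 30 - 3*36 = 30 - 108 = -78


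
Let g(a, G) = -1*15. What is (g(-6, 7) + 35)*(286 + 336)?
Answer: 12440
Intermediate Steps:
g(a, G) = -15
(g(-6, 7) + 35)*(286 + 336) = (-15 + 35)*(286 + 336) = 20*622 = 12440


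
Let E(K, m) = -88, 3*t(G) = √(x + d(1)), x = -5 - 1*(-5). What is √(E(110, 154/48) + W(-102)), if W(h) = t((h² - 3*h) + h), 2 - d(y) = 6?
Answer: √(-792 + 6*I)/3 ≈ 0.035533 + 9.3809*I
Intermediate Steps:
x = 0 (x = -5 + 5 = 0)
d(y) = -4 (d(y) = 2 - 1*6 = 2 - 6 = -4)
t(G) = 2*I/3 (t(G) = √(0 - 4)/3 = √(-4)/3 = (2*I)/3 = 2*I/3)
W(h) = 2*I/3
√(E(110, 154/48) + W(-102)) = √(-88 + 2*I/3)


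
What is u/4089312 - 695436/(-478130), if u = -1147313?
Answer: 1147645007671/977611373280 ≈ 1.1739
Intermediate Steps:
u/4089312 - 695436/(-478130) = -1147313/4089312 - 695436/(-478130) = -1147313*1/4089312 - 695436*(-1/478130) = -1147313/4089312 + 347718/239065 = 1147645007671/977611373280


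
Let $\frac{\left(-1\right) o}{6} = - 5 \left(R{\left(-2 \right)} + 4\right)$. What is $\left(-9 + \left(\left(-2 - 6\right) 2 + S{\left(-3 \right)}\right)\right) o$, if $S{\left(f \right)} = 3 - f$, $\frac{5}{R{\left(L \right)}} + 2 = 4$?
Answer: $-3705$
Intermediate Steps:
$R{\left(L \right)} = \frac{5}{2}$ ($R{\left(L \right)} = \frac{5}{-2 + 4} = \frac{5}{2}$)
$o = 195$ ($o = - 6 \left(- 5 \left(\frac{5}{2} + 4\right)\right) = - 6 \left(\left(-5\right) \frac{13}{2}\right) = \left(-6\right) \left(- \frac{65}{2}\right) = 195$)
$\left(-9 + \left(\left(-2 - 6\right) 2 + S{\left(-3 \right)}\right)\right) o = \left(-9 + \left(\left(-2 - 6\right) 2 + \left(3 - -3\right)\right)\right) 195 = \left(-9 + \left(\left(-2 - 6\right) 2 + \left(3 + 3\right)\right)\right) 195 = \left(-9 + \left(\left(-8\right) 2 + 6\right)\right) 195 = \left(-9 + \left(-16 + 6\right)\right) 195 = \left(-9 - 10\right) 195 = \left(-19\right) 195 = -3705$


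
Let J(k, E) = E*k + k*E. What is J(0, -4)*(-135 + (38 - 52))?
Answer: 0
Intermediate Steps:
J(k, E) = 2*E*k (J(k, E) = E*k + E*k = 2*E*k)
J(0, -4)*(-135 + (38 - 52)) = (2*(-4)*0)*(-135 + (38 - 52)) = 0*(-135 - 14) = 0*(-149) = 0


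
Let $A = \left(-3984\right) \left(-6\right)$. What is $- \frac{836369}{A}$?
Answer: $- \frac{836369}{23904} \approx -34.989$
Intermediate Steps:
$A = 23904$
$- \frac{836369}{A} = - \frac{836369}{23904}$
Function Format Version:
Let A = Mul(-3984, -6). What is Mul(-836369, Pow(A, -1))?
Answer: Rational(-836369, 23904) ≈ -34.989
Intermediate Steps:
A = 23904
Mul(-836369, Pow(A, -1)) = Mul(-836369, Pow(23904, -1)) = Mul(-836369, Rational(1, 23904)) = Rational(-836369, 23904)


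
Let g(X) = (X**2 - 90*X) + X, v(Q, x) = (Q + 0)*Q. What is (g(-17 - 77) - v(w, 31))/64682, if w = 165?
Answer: -10023/64682 ≈ -0.15496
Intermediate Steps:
v(Q, x) = Q**2 (v(Q, x) = Q*Q = Q**2)
g(X) = X**2 - 89*X
(g(-17 - 77) - v(w, 31))/64682 = ((-17 - 77)*(-89 + (-17 - 77)) - 1*165**2)/64682 = (-94*(-89 - 94) - 1*27225)*(1/64682) = (-94*(-183) - 27225)*(1/64682) = (17202 - 27225)*(1/64682) = -10023*1/64682 = -10023/64682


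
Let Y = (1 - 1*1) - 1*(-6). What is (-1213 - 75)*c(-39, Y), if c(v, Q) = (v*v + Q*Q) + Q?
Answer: -2013144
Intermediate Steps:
Y = 6 (Y = (1 - 1) + 6 = 0 + 6 = 6)
c(v, Q) = Q + Q² + v² (c(v, Q) = (v² + Q²) + Q = (Q² + v²) + Q = Q + Q² + v²)
(-1213 - 75)*c(-39, Y) = (-1213 - 75)*(6 + 6² + (-39)²) = -1288*(6 + 36 + 1521) = -1288*1563 = -2013144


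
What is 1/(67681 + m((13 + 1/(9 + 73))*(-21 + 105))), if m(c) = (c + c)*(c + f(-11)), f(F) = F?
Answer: 1681/4089938725 ≈ 4.1101e-7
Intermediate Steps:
m(c) = 2*c*(-11 + c) (m(c) = (c + c)*(c - 11) = (2*c)*(-11 + c) = 2*c*(-11 + c))
1/(67681 + m((13 + 1/(9 + 73))*(-21 + 105))) = 1/(67681 + 2*((13 + 1/(9 + 73))*(-21 + 105))*(-11 + (13 + 1/(9 + 73))*(-21 + 105))) = 1/(67681 + 2*((13 + 1/82)*84)*(-11 + (13 + 1/82)*84)) = 1/(67681 + 2*((1067/82)*84)*(-11 + (1067/82)*84)) = 1/(67681 + 2*(44814/41)*(-11 + 44814/41)) = 1/(67681 + 2*(44814/41)*(44363/41)) = 1/(67681 + 3976166964/1681) = 1/(4089938725/1681) = 1681/4089938725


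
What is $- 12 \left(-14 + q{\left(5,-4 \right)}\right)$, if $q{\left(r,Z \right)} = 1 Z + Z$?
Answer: $264$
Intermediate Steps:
$q{\left(r,Z \right)} = 2 Z$ ($q{\left(r,Z \right)} = Z + Z = 2 Z$)
$- 12 \left(-14 + q{\left(5,-4 \right)}\right) = - 12 \left(-14 + 2 \left(-4\right)\right) = - 12 \left(-14 - 8\right) = \left(-12\right) \left(-22\right) = 264$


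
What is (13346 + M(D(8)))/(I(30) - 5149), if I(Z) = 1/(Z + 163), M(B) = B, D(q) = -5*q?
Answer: -1284029/496878 ≈ -2.5842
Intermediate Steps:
I(Z) = 1/(163 + Z)
(13346 + M(D(8)))/(I(30) - 5149) = (13346 - 5*8)/(1/(163 + 30) - 5149) = (13346 - 40)/(1/193 - 5149) = 13306/(1/193 - 5149) = 13306/(-993756/193) = 13306*(-193/993756) = -1284029/496878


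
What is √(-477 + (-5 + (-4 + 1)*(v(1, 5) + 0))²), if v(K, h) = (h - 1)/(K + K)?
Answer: 2*I*√89 ≈ 18.868*I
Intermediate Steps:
v(K, h) = (-1 + h)/(2*K) (v(K, h) = (-1 + h)/((2*K)) = (-1 + h)*(1/(2*K)) = (-1 + h)/(2*K))
√(-477 + (-5 + (-4 + 1)*(v(1, 5) + 0))²) = √(-477 + (-5 + (-4 + 1)*((½)*(-1 + 5)/1 + 0))²) = √(-477 + (-5 - 3*((½)*1*4 + 0))²) = √(-477 + (-5 - 3*(2 + 0))²) = √(-477 + (-5 - 3*2)²) = √(-477 + (-5 - 6)²) = √(-477 + (-11)²) = √(-477 + 121) = √(-356) = 2*I*√89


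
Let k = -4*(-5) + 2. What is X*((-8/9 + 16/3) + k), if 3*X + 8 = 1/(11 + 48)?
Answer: -37366/531 ≈ -70.369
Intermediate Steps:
k = 22 (k = 20 + 2 = 22)
X = -157/59 (X = -8/3 + 1/(3*(11 + 48)) = -8/3 + (1/3)/59 = -8/3 + (1/3)*(1/59) = -8/3 + 1/177 = -157/59 ≈ -2.6610)
X*((-8/9 + 16/3) + k) = -157*((-8/9 + 16/3) + 22)/59 = -157*(40/9 + 22)/59 = -157/59*238/9 = -37366/531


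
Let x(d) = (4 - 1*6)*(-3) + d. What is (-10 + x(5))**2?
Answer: 1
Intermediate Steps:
x(d) = 6 + d (x(d) = (4 - 6)*(-3) + d = -2*(-3) + d = 6 + d)
(-10 + x(5))**2 = (-10 + (6 + 5))**2 = (-10 + 11)**2 = 1**2 = 1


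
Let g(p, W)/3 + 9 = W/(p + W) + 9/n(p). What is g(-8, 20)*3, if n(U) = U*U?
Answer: -4143/64 ≈ -64.734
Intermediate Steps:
n(U) = U²
g(p, W) = -27 + 27/p² + 3*W/(W + p) (g(p, W) = -27 + 3*(W/(p + W) + 9/(p²)) = -27 + 3*(W/(W + p) + 9/p²) = -27 + 3*(9/p² + W/(W + p)) = -27 + (27/p² + 3*W/(W + p)) = -27 + 27/p² + 3*W/(W + p))
g(-8, 20)*3 = (3*(-9*(-8)³ + 9*20 + 9*(-8) - 8*20*(-8)²)/((-8)²*(20 - 8)))*3 = (3*(1/64)*(-9*(-512) + 180 - 72 - 8*20*64)/12)*3 = (3*(1/64)*(1/12)*(4608 + 180 - 72 - 10240))*3 = (3*(1/64)*(1/12)*(-5524))*3 = -1381/64*3 = -4143/64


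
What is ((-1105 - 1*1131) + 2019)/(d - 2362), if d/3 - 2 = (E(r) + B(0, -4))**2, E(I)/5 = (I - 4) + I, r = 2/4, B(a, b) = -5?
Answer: 217/1156 ≈ 0.18772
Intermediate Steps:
r = 1/2 (r = 2*(1/4) = 1/2 ≈ 0.50000)
E(I) = -20 + 10*I (E(I) = 5*((I - 4) + I) = 5*((-4 + I) + I) = 5*(-4 + 2*I) = -20 + 10*I)
d = 1206 (d = 6 + 3*((-20 + 10*(1/2)) - 5)**2 = 6 + 3*((-20 + 5) - 5)**2 = 6 + 3*(-15 - 5)**2 = 6 + 3*(-20)**2 = 6 + 3*400 = 6 + 1200 = 1206)
((-1105 - 1*1131) + 2019)/(d - 2362) = ((-1105 - 1*1131) + 2019)/(1206 - 2362) = ((-1105 - 1131) + 2019)/(-1156) = (-2236 + 2019)*(-1/1156) = -217*(-1/1156) = 217/1156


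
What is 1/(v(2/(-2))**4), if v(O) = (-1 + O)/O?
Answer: 1/16 ≈ 0.062500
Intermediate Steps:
v(O) = (-1 + O)/O
1/(v(2/(-2))**4) = 1/(((-1 + 2/(-2))/((2/(-2))))**4) = 1/(((-1 + 2*(-1/2))/((2*(-1/2))))**4) = 1/(((-1 - 1)/(-1))**4) = 1/((-1*(-2))**4) = 1/(2**4) = 1/16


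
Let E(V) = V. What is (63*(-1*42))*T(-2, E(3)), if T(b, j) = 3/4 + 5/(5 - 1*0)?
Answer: -9261/2 ≈ -4630.5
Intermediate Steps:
T(b, j) = 7/4 (T(b, j) = 3*(¼) + 5/(5 + 0) = ¾ + 5/5 = ¾ + 5*(⅕) = ¾ + 1 = 7/4)
(63*(-1*42))*T(-2, E(3)) = (63*(-1*42))*(7/4) = (63*(-42))*(7/4) = -2646*7/4 = -9261/2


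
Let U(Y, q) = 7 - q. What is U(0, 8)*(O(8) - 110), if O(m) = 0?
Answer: 110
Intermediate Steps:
U(0, 8)*(O(8) - 110) = (7 - 1*8)*(0 - 110) = (7 - 8)*(-110) = -1*(-110) = 110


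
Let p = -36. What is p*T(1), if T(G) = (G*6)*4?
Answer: -864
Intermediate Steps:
T(G) = 24*G (T(G) = (6*G)*4 = 24*G)
p*T(1) = -864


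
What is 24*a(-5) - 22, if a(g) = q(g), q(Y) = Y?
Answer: -142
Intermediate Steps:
a(g) = g
24*a(-5) - 22 = 24*(-5) - 22 = -120 - 22 = -142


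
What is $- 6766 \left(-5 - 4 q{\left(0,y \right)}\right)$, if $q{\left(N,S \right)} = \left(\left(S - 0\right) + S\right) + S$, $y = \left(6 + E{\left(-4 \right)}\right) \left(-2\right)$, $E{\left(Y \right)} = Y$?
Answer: $-290938$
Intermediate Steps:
$y = -4$ ($y = \left(6 - 4\right) \left(-2\right) = 2 \left(-2\right) = -4$)
$q{\left(N,S \right)} = 3 S$ ($q{\left(N,S \right)} = \left(\left(S + 0\right) + S\right) + S = \left(S + S\right) + S = 2 S + S = 3 S$)
$- 6766 \left(-5 - 4 q{\left(0,y \right)}\right) = - 6766 \left(-5 - 4 \cdot 3 \left(-4\right)\right) = - 6766 \left(-5 - -48\right) = - 6766 \left(-5 + 48\right) = \left(-6766\right) 43 = -290938$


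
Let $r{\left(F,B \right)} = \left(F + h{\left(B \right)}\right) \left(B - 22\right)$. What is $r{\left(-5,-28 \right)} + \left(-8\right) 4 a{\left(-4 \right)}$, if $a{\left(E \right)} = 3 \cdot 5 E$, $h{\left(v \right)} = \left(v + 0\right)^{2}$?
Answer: $-37030$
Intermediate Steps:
$h{\left(v \right)} = v^{2}$
$r{\left(F,B \right)} = \left(-22 + B\right) \left(F + B^{2}\right)$ ($r{\left(F,B \right)} = \left(F + B^{2}\right) \left(B - 22\right) = \left(F + B^{2}\right) \left(-22 + B\right) = \left(-22 + B\right) \left(F + B^{2}\right)$)
$a{\left(E \right)} = 15 E$
$r{\left(-5,-28 \right)} + \left(-8\right) 4 a{\left(-4 \right)} = \left(\left(-28\right)^{3} - -110 - 22 \left(-28\right)^{2} - -140\right) + \left(-8\right) 4 \cdot 15 \left(-4\right) = \left(-21952 + 110 - 17248 + 140\right) - -1920 = \left(-21952 + 110 - 17248 + 140\right) + 1920 = -38950 + 1920 = -37030$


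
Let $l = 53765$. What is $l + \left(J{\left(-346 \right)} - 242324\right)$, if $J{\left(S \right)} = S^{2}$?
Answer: $-68843$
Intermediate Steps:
$l + \left(J{\left(-346 \right)} - 242324\right) = 53765 - \left(242324 - \left(-346\right)^{2}\right) = 53765 + \left(119716 - 242324\right) = 53765 - 122608 = -68843$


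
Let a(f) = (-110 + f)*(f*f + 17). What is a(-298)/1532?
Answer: -9059742/383 ≈ -23655.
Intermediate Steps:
a(f) = (-110 + f)*(17 + f²) (a(f) = (-110 + f)*(f² + 17) = (-110 + f)*(17 + f²))
a(-298)/1532 = (-1870 + (-298)³ - 110*(-298)² + 17*(-298))/1532 = (-1870 - 26463592 - 110*88804 - 5066)*(1/1532) = (-1870 - 26463592 - 9768440 - 5066)*(1/1532) = -36238968*1/1532 = -9059742/383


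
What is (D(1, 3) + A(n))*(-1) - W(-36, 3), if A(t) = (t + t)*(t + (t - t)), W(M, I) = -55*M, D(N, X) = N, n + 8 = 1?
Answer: -2079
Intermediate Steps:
n = -7 (n = -8 + 1 = -7)
A(t) = 2*t² (A(t) = (2*t)*(t + 0) = (2*t)*t = 2*t²)
(D(1, 3) + A(n))*(-1) - W(-36, 3) = (1 + 2*(-7)²)*(-1) - (-55)*(-36) = (1 + 2*49)*(-1) - 1*1980 = (1 + 98)*(-1) - 1980 = 99*(-1) - 1980 = -99 - 1980 = -2079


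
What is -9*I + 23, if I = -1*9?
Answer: 104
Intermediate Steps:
I = -9
-9*I + 23 = -9*(-9) + 23 = 81 + 23 = 104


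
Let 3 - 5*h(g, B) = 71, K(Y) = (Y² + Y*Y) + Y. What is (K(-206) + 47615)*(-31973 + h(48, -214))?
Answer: -21156097173/5 ≈ -4.2312e+9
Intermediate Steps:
K(Y) = Y + 2*Y² (K(Y) = (Y² + Y²) + Y = 2*Y² + Y = Y + 2*Y²)
h(g, B) = -68/5 (h(g, B) = ⅗ - ⅕*71 = ⅗ - 71/5 = -68/5)
(K(-206) + 47615)*(-31973 + h(48, -214)) = (-206*(1 + 2*(-206)) + 47615)*(-31973 - 68/5) = (-206*(1 - 412) + 47615)*(-159933/5) = (-206*(-411) + 47615)*(-159933/5) = (84666 + 47615)*(-159933/5) = 132281*(-159933/5) = -21156097173/5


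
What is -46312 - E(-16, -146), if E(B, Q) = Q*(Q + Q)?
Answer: -88944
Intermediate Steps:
E(B, Q) = 2*Q**2 (E(B, Q) = Q*(2*Q) = 2*Q**2)
-46312 - E(-16, -146) = -46312 - 2*(-146)**2 = -46312 - 2*21316 = -46312 - 1*42632 = -46312 - 42632 = -88944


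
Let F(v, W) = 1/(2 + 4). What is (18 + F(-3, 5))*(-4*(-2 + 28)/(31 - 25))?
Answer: -2834/9 ≈ -314.89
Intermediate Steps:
F(v, W) = 1/6
(18 + F(-3, 5))*(-4*(-2 + 28)/(31 - 25)) = (18 + 1/6)*(-4*(-2 + 28)/(31 - 25)) = 109*(-104/6)/6 = 109*(-4*13/3)/6 = (109/6)*(-52/3) = -2834/9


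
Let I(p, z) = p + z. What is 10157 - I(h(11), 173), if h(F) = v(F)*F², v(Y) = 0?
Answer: 9984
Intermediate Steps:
h(F) = 0 (h(F) = 0*F² = 0)
10157 - I(h(11), 173) = 10157 - (0 + 173) = 10157 - 1*173 = 10157 - 173 = 9984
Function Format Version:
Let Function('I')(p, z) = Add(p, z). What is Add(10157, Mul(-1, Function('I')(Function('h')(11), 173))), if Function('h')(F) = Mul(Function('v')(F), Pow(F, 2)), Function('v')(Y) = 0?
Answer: 9984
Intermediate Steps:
Function('h')(F) = 0 (Function('h')(F) = Mul(0, Pow(F, 2)) = 0)
Add(10157, Mul(-1, Function('I')(Function('h')(11), 173))) = Add(10157, Mul(-1, Add(0, 173))) = Add(10157, Mul(-1, 173)) = Add(10157, -173) = 9984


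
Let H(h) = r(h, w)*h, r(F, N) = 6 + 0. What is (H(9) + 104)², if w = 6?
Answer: 24964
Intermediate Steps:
r(F, N) = 6
H(h) = 6*h
(H(9) + 104)² = (6*9 + 104)² = (54 + 104)² = 158² = 24964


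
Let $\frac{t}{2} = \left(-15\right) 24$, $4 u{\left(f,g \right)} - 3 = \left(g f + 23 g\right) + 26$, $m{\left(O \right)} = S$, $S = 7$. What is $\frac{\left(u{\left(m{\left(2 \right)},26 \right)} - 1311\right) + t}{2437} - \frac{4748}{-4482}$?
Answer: $\frac{6748837}{21845268} \approx 0.30894$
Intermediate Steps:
$m{\left(O \right)} = 7$
$u{\left(f,g \right)} = \frac{29}{4} + \frac{23 g}{4} + \frac{f g}{4}$ ($u{\left(f,g \right)} = \frac{3}{4} + \frac{\left(g f + 23 g\right) + 26}{4} = \frac{3}{4} + \frac{\left(f g + 23 g\right) + 26}{4} = \frac{3}{4} + \frac{\left(23 g + f g\right) + 26}{4} = \frac{3}{4} + \frac{26 + 23 g + f g}{4} = \frac{3}{4} + \left(\frac{13}{2} + \frac{23 g}{4} + \frac{f g}{4}\right) = \frac{29}{4} + \frac{23 g}{4} + \frac{f g}{4}$)
$t = -720$ ($t = 2 \left(\left(-15\right) 24\right) = 2 \left(-360\right) = -720$)
$\frac{\left(u{\left(m{\left(2 \right)},26 \right)} - 1311\right) + t}{2437} - \frac{4748}{-4482} = \frac{\left(\left(\frac{29}{4} + \frac{23}{4} \cdot 26 + \frac{1}{4} \cdot 7 \cdot 26\right) - 1311\right) - 720}{2437} - \frac{4748}{-4482} = \left(\left(\left(\frac{29}{4} + \frac{299}{2} + \frac{91}{2}\right) - 1311\right) - 720\right) \frac{1}{2437} - - \frac{2374}{2241} = \left(\left(\frac{809}{4} - 1311\right) - 720\right) \frac{1}{2437} + \frac{2374}{2241} = \left(- \frac{4435}{4} - 720\right) \frac{1}{2437} + \frac{2374}{2241} = \left(- \frac{7315}{4}\right) \frac{1}{2437} + \frac{2374}{2241} = - \frac{7315}{9748} + \frac{2374}{2241} = \frac{6748837}{21845268}$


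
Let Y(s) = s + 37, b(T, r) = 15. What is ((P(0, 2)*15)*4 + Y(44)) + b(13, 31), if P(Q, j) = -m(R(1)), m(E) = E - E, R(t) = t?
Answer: 96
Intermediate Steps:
m(E) = 0
P(Q, j) = 0 (P(Q, j) = -1*0 = 0)
Y(s) = 37 + s
((P(0, 2)*15)*4 + Y(44)) + b(13, 31) = ((0*15)*4 + (37 + 44)) + 15 = (0*4 + 81) + 15 = (0 + 81) + 15 = 81 + 15 = 96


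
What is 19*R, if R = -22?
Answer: -418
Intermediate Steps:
19*R = 19*(-22) = -418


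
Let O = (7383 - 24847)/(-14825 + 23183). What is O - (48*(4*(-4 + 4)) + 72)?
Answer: -309620/4179 ≈ -74.089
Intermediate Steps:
O = -8732/4179 (O = -17464/8358 = -17464*1/8358 = -8732/4179 ≈ -2.0895)
O - (48*(4*(-4 + 4)) + 72) = -8732/4179 - (48*(4*(-4 + 4)) + 72) = -8732/4179 - (48*(4*0) + 72) = -8732/4179 - (48*0 + 72) = -8732/4179 - (0 + 72) = -8732/4179 - 1*72 = -8732/4179 - 72 = -309620/4179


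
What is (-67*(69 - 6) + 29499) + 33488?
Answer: 58766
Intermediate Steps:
(-67*(69 - 6) + 29499) + 33488 = (-67*63 + 29499) + 33488 = (-4221 + 29499) + 33488 = 25278 + 33488 = 58766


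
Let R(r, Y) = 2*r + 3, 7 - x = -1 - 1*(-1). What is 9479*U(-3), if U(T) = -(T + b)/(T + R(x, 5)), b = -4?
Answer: 9479/2 ≈ 4739.5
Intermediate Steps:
x = 7 (x = 7 - (-1 - 1*(-1)) = 7 - (-1 + 1) = 7 - 1*0 = 7 + 0 = 7)
R(r, Y) = 3 + 2*r
U(T) = -(-4 + T)/(17 + T) (U(T) = -(T - 4)/(T + (3 + 2*7)) = -(-4 + T)/(T + (3 + 14)) = -(-4 + T)/(T + 17) = -(-4 + T)/(17 + T))
9479*U(-3) = 9479*((4 - 1*(-3))/(17 - 3)) = 9479*((4 + 3)/14) = 9479*((1/14)*7) = 9479*(1/2) = 9479/2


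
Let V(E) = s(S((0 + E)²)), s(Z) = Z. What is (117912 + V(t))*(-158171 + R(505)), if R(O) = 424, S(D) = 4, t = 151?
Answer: -18600895252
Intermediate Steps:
V(E) = 4
(117912 + V(t))*(-158171 + R(505)) = (117912 + 4)*(-158171 + 424) = 117916*(-157747) = -18600895252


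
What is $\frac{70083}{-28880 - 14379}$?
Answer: $- \frac{70083}{43259} \approx -1.6201$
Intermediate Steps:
$\frac{70083}{-28880 - 14379} = \frac{70083}{-43259} = 70083 \left(- \frac{1}{43259}\right) = - \frac{70083}{43259}$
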